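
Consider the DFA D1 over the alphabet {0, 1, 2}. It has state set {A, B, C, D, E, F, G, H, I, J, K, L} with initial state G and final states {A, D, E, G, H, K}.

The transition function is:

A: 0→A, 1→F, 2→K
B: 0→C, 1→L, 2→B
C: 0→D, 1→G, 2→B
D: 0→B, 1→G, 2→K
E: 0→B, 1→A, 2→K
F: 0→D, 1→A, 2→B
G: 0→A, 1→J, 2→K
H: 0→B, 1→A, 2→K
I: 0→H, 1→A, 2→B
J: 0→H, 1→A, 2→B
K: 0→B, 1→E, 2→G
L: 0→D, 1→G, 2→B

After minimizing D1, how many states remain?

Reachable states from the start: {A,B,C,D,E,F,G,H,J,K,L}. Unreachable: {I} — drop them.
P0 = {A,D,E,G,H,K} | {B,C,F,J,L}.
On input 0, block {A,D,E,G,H,K} splits into {D,E,H,K} and {A,G}.
Split {D,E,H,K} by δ(·,1) → {D,E,H} and {K}.
On input 0, block {B,C,F,J,L} splits into {C,F,J,L} and {B}.
No further refinement is possible. Final partition (5 blocks): {D,E,H} | {C,F,J,L} | {A,G} | {K} | {B}.

5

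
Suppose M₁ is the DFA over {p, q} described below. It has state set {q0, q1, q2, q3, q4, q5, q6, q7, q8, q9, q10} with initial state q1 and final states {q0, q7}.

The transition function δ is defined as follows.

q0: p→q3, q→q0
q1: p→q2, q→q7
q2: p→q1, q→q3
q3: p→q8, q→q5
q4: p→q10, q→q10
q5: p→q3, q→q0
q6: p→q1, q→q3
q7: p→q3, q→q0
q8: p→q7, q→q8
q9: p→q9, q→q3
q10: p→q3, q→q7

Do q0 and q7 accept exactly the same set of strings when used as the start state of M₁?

Reachable states from the start: {q0,q1,q2,q3,q5,q7,q8}. Unreachable: {q4,q6,q9,q10} — drop them.
Initial partition by acceptance: {q0,q7} | {q1,q2,q3,q5,q8}.
On input p, block {q1,q2,q3,q5,q8} splits into {q1,q2,q3,q5} and {q8}.
On input p, block {q1,q2,q3,q5} splits into {q1,q2,q5} and {q3}.
Split {q1,q2,q5} by δ(·,p) → {q1,q2} and {q5}.
Split {q1,q2} by δ(·,q) → {q1} and {q2}.
Stable partition: {q0,q7} | {q1} | {q8} | {q3} | {q5} | {q2} — 6 equivalence classes.
q0 and q7 lie in the same block of the stable partition, so they are equivalent — no string distinguishes them.

Yes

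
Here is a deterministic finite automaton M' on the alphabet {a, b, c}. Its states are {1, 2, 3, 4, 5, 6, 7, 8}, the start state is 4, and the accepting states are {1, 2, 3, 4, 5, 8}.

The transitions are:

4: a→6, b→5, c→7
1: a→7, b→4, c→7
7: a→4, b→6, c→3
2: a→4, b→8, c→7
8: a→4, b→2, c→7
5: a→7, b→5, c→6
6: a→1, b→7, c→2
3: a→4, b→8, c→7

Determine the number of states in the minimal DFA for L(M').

P0 = {1,2,3,4,5,8} | {6,7}.
Split {1,2,3,4,5,8} by δ(·,a) → {1,4,5} and {2,3,8}.
The partition is now stable with 3 blocks: {1,4,5} | {6,7} | {2,3,8}.

3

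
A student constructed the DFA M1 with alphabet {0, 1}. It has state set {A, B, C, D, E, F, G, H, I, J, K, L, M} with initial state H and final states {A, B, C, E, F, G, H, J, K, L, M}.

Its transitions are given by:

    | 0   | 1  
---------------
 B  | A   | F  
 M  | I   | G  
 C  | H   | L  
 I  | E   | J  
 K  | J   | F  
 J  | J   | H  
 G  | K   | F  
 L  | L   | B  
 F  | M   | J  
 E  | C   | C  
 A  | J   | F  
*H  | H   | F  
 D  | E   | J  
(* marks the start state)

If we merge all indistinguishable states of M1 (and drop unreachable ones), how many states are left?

10

First remove the unreachable states {D}; 12 states remain.
Initial partition by acceptance: {A,B,C,E,F,G,H,J,K,L,M} | {I}.
Split {A,B,C,E,F,G,H,J,K,L,M} by δ(·,0) → {A,B,C,E,F,G,H,J,K,L} and {M}.
On input 0, block {A,B,C,E,F,G,H,J,K,L} splits into {A,B,C,E,G,H,J,K,L} and {F}.
Refine {A,B,C,E,G,H,J,K,L} on symbol 1: members go to different blocks, giving {A,B,G,H,K} and {C,E,J,L}.
On input 0, block {A,B,G,H,K} splits into {B,G,H} and {A,K}.
On input 0, block {B,G,H} splits into {B,G} and {H}.
Refine {C,E,J,L} on symbol 0: members go to different blocks, giving {E,J,L} and {C}.
Refine {E,J,L} on symbol 0: members go to different blocks, giving {J,L} and {E}.
Refine {J,L} on symbol 1: members go to different blocks, giving {J} and {L}.
No further refinement is possible. Final partition (10 blocks): {B,G} | {I} | {M} | {F} | {J} | {A,K} | {H} | {C} | {E} | {L}.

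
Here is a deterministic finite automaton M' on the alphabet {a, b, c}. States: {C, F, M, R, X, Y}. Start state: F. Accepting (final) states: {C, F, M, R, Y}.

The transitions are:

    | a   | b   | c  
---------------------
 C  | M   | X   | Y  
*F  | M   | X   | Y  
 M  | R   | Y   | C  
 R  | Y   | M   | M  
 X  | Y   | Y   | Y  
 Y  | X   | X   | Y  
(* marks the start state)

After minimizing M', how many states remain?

5

All states are reachable from the start state.
P0 = {C,F,M,R,Y} | {X}.
Refine {C,F,M,R,Y} on symbol a: members go to different blocks, giving {C,F,M,R} and {Y}.
Refine {C,F,M,R} on symbol a: members go to different blocks, giving {C,F,M} and {R}.
Split {C,F,M} by δ(·,a) → {C,F} and {M}.
The partition is now stable with 5 blocks: {C,F} | {X} | {Y} | {R} | {M}.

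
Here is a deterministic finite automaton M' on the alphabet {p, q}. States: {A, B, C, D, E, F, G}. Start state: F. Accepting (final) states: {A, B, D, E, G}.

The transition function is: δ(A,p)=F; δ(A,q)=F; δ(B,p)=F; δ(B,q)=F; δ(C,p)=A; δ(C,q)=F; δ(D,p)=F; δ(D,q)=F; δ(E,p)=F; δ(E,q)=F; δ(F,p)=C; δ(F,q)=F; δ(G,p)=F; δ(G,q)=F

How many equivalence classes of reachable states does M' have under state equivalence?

3

First remove the unreachable states {B,D,E,G}; 3 states remain.
Start with accepting vs non-accepting: {A} | {C,F}.
On input p, block {C,F} splits into {C} and {F}.
No further refinement is possible. Final partition (3 blocks): {A} | {C} | {F}.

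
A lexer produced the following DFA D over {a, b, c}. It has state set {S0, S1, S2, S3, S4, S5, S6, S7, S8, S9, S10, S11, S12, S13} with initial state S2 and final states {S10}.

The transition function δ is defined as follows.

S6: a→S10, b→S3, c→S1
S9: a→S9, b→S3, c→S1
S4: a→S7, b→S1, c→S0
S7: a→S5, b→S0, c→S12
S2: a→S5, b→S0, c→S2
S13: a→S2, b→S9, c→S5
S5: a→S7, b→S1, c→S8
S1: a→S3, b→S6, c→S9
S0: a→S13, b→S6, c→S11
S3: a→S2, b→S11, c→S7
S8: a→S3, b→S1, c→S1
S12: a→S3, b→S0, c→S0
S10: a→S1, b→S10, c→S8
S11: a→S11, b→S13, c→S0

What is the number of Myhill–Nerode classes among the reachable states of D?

States {S4} cannot be reached from the start state, so discard them.
P0 = {S10} | {S0,S1,S2,S3,S5,S6,S7,S8,S9,S11,S12,S13}.
Refine {S0,S1,S2,S3,S5,S6,S7,S8,S9,S11,S12,S13} on symbol a: members go to different blocks, giving {S0,S1,S2,S3,S5,S7,S8,S9,S11,S12,S13} and {S6}.
Refine {S0,S1,S2,S3,S5,S7,S8,S9,S11,S12,S13} on symbol b: members go to different blocks, giving {S2,S3,S5,S7,S8,S9,S11,S12,S13} and {S0,S1}.
Split {S2,S3,S5,S7,S8,S9,S11,S12,S13} by δ(·,b) → {S2,S5,S7,S8,S12} and {S3,S9,S11,S13}.
Split {S2,S5,S7,S8,S12} by δ(·,a) → {S2,S5,S7} and {S8,S12}.
Split {S2,S5,S7} by δ(·,c) → {S5,S7} and {S2}.
On input a, block {S3,S9,S11,S13} splits into {S3,S13} and {S9,S11}.
Stable partition: {S10} | {S5,S7} | {S6} | {S0,S1} | {S3,S13} | {S8,S12} | {S2} | {S9,S11} — 8 equivalence classes.

8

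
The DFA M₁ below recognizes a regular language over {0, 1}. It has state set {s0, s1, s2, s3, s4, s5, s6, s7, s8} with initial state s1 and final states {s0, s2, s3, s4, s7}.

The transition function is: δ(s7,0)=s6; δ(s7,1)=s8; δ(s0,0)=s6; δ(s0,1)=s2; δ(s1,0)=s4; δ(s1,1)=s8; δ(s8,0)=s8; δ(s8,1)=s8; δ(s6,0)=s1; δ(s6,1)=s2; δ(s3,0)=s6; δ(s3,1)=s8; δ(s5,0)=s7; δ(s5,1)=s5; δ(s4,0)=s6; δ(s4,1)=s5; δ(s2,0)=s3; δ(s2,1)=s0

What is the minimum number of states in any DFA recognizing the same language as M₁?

Every state is reachable, so we keep all 9.
P0 = {s0,s2,s3,s4,s7} | {s1,s5,s6,s8}.
On input 0, block {s0,s2,s3,s4,s7} splits into {s0,s3,s4,s7} and {s2}.
Split {s0,s3,s4,s7} by δ(·,1) → {s3,s4,s7} and {s0}.
On input 0, block {s1,s5,s6,s8} splits into {s1,s5} and {s6,s8}.
On input 1, block {s3,s4,s7} splits into {s3,s7} and {s4}.
Split {s1,s5} by δ(·,0) → {s1} and {s5}.
Split {s6,s8} by δ(·,0) → {s6} and {s8}.
Stable partition: {s3,s7} | {s1} | {s2} | {s0} | {s6} | {s4} | {s5} | {s8} — 8 equivalence classes.

8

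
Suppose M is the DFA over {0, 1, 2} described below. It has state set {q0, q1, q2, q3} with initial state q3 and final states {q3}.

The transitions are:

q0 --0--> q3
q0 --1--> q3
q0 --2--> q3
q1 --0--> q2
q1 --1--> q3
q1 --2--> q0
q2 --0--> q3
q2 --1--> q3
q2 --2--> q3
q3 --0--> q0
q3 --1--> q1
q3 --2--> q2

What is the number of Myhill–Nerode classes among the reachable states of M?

Start with accepting vs non-accepting: {q3} | {q0,q1,q2}.
Refine {q0,q1,q2} on symbol 0: members go to different blocks, giving {q0,q2} and {q1}.
Stable partition: {q3} | {q0,q2} | {q1} — 3 equivalence classes.

3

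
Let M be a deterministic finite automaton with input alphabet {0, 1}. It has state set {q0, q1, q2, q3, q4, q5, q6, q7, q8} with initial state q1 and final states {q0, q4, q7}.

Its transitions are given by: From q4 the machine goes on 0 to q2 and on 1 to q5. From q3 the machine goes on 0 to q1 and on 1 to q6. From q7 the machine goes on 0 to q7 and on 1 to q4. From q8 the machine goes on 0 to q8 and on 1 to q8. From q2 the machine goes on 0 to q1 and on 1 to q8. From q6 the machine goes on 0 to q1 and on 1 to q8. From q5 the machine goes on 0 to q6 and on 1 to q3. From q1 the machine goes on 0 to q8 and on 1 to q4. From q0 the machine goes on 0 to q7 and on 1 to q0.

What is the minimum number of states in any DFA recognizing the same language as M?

6

States {q0,q7} cannot be reached from the start state, so discard them.
P0 = {q4} | {q1,q2,q3,q5,q6,q8}.
Split {q1,q2,q3,q5,q6,q8} by δ(·,1) → {q2,q3,q5,q6,q8} and {q1}.
On input 0, block {q2,q3,q5,q6,q8} splits into {q2,q3,q6} and {q5,q8}.
Refine {q2,q3,q6} on symbol 1: members go to different blocks, giving {q2,q6} and {q3}.
On input 0, block {q5,q8} splits into {q5} and {q8}.
No further refinement is possible. Final partition (6 blocks): {q4} | {q2,q6} | {q1} | {q5} | {q3} | {q8}.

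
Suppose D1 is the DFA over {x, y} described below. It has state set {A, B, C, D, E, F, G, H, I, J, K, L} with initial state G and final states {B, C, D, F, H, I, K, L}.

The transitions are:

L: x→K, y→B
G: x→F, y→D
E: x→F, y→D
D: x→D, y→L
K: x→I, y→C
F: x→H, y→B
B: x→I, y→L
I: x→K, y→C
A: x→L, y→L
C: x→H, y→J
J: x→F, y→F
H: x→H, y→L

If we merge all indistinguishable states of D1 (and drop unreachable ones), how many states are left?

5

First remove the unreachable states {A,E}; 10 states remain.
Start with accepting vs non-accepting: {B,C,D,F,H,I,K,L} | {G,J}.
Refine {B,C,D,F,H,I,K,L} on symbol y: members go to different blocks, giving {B,D,F,H,I,K,L} and {C}.
Refine {B,D,F,H,I,K,L} on symbol y: members go to different blocks, giving {B,D,F,H,L} and {I,K}.
Refine {B,D,F,H,L} on symbol x: members go to different blocks, giving {D,F,H} and {B,L}.
Stable partition: {D,F,H} | {G,J} | {C} | {I,K} | {B,L} — 5 equivalence classes.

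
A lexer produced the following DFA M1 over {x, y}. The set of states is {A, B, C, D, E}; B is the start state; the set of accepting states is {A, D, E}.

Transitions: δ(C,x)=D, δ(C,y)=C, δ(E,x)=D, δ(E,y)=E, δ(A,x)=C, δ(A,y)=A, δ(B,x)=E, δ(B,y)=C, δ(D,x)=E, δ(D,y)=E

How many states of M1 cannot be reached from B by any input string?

1

Starting at B and following transitions, the reachable set is {B, C, D, E}. That leaves A unreachable — 1 in total.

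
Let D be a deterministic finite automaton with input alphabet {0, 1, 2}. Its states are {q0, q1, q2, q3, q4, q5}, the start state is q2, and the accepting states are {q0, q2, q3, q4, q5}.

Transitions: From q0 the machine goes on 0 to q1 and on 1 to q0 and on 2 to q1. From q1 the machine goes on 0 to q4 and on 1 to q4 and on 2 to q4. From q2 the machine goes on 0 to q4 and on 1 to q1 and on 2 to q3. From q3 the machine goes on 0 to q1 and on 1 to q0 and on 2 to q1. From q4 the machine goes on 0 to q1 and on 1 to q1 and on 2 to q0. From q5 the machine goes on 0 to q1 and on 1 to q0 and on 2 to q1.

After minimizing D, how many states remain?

4

First remove the unreachable states {q5}; 5 states remain.
Initial partition by acceptance: {q0,q2,q3,q4} | {q1}.
On input 0, block {q0,q2,q3,q4} splits into {q0,q3,q4} and {q2}.
Split {q0,q3,q4} by δ(·,1) → {q0,q3} and {q4}.
The partition is now stable with 4 blocks: {q0,q3} | {q1} | {q2} | {q4}.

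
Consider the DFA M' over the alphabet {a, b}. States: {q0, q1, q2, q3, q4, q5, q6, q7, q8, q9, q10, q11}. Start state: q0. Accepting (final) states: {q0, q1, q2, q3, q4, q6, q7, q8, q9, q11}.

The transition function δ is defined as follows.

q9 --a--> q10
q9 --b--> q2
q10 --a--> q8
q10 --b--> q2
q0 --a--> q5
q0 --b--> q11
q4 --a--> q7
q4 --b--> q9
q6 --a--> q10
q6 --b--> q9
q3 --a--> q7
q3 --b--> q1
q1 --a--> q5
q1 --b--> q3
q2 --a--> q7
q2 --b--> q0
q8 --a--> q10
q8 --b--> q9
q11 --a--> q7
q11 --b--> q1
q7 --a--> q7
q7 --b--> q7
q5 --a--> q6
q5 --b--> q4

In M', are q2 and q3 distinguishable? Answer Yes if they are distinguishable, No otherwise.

P0 = {q0,q1,q2,q3,q4,q6,q7,q8,q9,q11} | {q5,q10}.
On input a, block {q0,q1,q2,q3,q4,q6,q7,q8,q9,q11} splits into {q0,q1,q6,q8,q9} and {q2,q3,q4,q7,q11}.
Split {q0,q1,q6,q8,q9} by δ(·,b) → {q0,q1,q9} and {q6,q8}.
Split {q2,q3,q4,q7,q11} by δ(·,b) → {q2,q3,q4,q11} and {q7}.
No further refinement is possible. Final partition (5 blocks): {q0,q1,q9} | {q5,q10} | {q2,q3,q4,q11} | {q6,q8} | {q7}.
q2 and q3 lie in the same block of the stable partition, so they are equivalent — no string distinguishes them.

No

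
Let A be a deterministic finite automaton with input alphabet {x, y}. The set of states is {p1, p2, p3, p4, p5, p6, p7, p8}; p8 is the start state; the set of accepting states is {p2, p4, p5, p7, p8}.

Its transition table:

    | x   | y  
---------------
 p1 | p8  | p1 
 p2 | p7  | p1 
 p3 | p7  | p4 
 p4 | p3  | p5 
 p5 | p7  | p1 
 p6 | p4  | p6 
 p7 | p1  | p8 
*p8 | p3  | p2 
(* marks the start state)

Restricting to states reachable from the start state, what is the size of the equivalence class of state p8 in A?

2

States {p6} cannot be reached from the start state, so discard them.
Start with accepting vs non-accepting: {p2,p4,p5,p7,p8} | {p1,p3}.
Split {p2,p4,p5,p7,p8} by δ(·,x) → {p4,p7,p8} and {p2,p5}.
Split {p4,p7,p8} by δ(·,y) → {p4,p8} and {p7}.
Split {p1,p3} by δ(·,x) → {p1} and {p3}.
No further refinement is possible. Final partition (5 blocks): {p4,p8} | {p1} | {p2,p5} | {p7} | {p3}.
The equivalence class containing p8 is {p4,p8}, of size 2.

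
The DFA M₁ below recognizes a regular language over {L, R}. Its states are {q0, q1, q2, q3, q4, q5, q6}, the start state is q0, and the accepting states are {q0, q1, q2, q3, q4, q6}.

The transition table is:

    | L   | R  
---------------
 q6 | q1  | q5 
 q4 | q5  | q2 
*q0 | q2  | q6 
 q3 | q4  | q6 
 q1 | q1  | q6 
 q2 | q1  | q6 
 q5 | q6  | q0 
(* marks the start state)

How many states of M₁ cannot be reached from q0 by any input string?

2

No path from q0 leads to q3, q4; the other 5 states are all reachable.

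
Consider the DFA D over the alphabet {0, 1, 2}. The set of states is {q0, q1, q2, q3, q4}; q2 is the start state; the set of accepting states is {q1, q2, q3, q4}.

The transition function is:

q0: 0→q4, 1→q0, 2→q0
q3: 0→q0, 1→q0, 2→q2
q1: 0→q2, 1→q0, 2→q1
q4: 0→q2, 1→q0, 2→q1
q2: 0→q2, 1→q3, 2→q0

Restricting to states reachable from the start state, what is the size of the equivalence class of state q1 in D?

2

P0 = {q1,q2,q3,q4} | {q0}.
Refine {q1,q2,q3,q4} on symbol 0: members go to different blocks, giving {q1,q2,q4} and {q3}.
Refine {q1,q2,q4} on symbol 1: members go to different blocks, giving {q1,q4} and {q2}.
The partition is now stable with 4 blocks: {q1,q4} | {q0} | {q3} | {q2}.
The equivalence class containing q1 is {q1,q4}, of size 2.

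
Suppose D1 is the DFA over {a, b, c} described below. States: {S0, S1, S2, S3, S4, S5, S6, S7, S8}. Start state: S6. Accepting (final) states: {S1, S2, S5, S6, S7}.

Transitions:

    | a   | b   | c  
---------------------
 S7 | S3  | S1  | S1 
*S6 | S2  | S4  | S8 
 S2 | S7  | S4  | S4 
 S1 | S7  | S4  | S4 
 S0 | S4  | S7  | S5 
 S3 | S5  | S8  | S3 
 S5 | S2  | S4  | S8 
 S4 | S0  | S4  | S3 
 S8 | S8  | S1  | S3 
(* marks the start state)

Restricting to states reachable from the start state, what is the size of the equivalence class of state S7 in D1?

P0 = {S1,S2,S5,S6,S7} | {S0,S3,S4,S8}.
Split {S1,S2,S5,S6,S7} by δ(·,a) → {S1,S2,S5,S6} and {S7}.
Refine {S1,S2,S5,S6} on symbol a: members go to different blocks, giving {S1,S2} and {S5,S6}.
On input a, block {S0,S3,S4,S8} splits into {S0,S4,S8} and {S3}.
On input b, block {S0,S4,S8} splits into {S0} and {S4} and {S8}.
The partition is now stable with 7 blocks: {S1,S2} | {S0} | {S7} | {S5,S6} | {S3} | {S4} | {S8}.
State S7 belongs to the block {S7}, which has 1 states.

1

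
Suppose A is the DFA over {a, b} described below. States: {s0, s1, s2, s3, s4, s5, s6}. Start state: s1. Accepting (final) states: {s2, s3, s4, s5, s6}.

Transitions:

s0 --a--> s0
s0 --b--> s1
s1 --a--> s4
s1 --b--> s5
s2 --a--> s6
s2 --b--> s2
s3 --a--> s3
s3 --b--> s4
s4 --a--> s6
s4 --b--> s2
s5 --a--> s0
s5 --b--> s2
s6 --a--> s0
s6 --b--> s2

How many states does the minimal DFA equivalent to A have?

4

States {s3} cannot be reached from the start state, so discard them.
P0 = {s2,s4,s5,s6} | {s0,s1}.
On input a, block {s2,s4,s5,s6} splits into {s2,s4} and {s5,s6}.
On input a, block {s0,s1} splits into {s0} and {s1}.
Stable partition: {s2,s4} | {s0} | {s5,s6} | {s1} — 4 equivalence classes.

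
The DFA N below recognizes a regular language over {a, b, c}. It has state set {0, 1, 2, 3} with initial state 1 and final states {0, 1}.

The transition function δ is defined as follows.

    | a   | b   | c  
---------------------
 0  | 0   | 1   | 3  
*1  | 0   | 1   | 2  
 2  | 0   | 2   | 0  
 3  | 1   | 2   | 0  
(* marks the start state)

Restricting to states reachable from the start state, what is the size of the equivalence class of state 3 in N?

All states are reachable from the start state.
Start with accepting vs non-accepting: {0,1} | {2,3}.
Stable partition: {0,1} | {2,3} — 2 equivalence classes.
The equivalence class containing 3 is {2,3}, of size 2.

2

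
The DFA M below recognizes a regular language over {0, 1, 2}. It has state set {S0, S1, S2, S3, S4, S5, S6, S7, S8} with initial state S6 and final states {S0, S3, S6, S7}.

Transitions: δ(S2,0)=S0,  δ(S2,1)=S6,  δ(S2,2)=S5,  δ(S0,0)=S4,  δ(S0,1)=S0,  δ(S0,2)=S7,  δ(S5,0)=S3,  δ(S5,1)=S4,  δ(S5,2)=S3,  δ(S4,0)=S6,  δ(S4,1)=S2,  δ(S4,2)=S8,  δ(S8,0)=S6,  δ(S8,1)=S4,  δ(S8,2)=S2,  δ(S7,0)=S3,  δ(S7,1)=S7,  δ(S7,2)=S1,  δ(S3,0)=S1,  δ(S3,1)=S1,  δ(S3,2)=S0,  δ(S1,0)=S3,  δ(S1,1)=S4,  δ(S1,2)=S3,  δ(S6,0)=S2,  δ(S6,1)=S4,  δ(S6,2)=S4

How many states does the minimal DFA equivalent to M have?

Start with accepting vs non-accepting: {S0,S3,S6,S7} | {S1,S2,S4,S5,S8}.
On input 0, block {S0,S3,S6,S7} splits into {S0,S3,S6} and {S7}.
Refine {S0,S3,S6} on symbol 1: members go to different blocks, giving {S3,S6} and {S0}.
Refine {S3,S6} on symbol 2: members go to different blocks, giving {S3} and {S6}.
Refine {S1,S2,S4,S5,S8} on symbol 0: members go to different blocks, giving {S1,S5} and {S4,S8} and {S2}.
Refine {S4,S8} on symbol 1: members go to different blocks, giving {S4} and {S8}.
Stable partition: {S3} | {S1,S5} | {S7} | {S0} | {S6} | {S4} | {S2} | {S8} — 8 equivalence classes.

8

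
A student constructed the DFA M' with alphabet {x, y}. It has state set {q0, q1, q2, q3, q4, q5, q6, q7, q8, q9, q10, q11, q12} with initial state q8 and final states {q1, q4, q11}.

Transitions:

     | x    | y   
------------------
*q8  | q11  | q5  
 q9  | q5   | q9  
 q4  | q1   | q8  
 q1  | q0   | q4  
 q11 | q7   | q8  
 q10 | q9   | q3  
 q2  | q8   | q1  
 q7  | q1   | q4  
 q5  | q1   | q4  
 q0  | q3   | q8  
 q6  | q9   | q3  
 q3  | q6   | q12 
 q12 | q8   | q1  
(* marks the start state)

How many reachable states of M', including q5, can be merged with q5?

2

Reachable states from the start: {q0,q1,q3,q4,q5,q6,q7,q8,q9,q11,q12}. Unreachable: {q2,q10} — drop them.
Start with accepting vs non-accepting: {q1,q4,q11} | {q0,q3,q5,q6,q7,q8,q9,q12}.
Split {q1,q4,q11} by δ(·,x) → {q1,q11} and {q4}.
Refine {q1,q11} on symbol y: members go to different blocks, giving {q1} and {q11}.
On input x, block {q0,q3,q5,q6,q7,q8,q9,q12} splits into {q0,q3,q6,q9,q12} and {q5,q7} and {q8}.
Refine {q0,q3,q6,q9,q12} on symbol x: members go to different blocks, giving {q0,q3,q6} and {q9} and {q12}.
Refine {q0,q3,q6} on symbol x: members go to different blocks, giving {q0,q3} and {q6}.
Refine {q0,q3} on symbol x: members go to different blocks, giving {q0} and {q3}.
The partition is now stable with 10 blocks: {q1} | {q0} | {q4} | {q11} | {q5,q7} | {q8} | {q9} | {q12} | {q6} | {q3}.
The equivalence class containing q5 is {q5,q7}, of size 2.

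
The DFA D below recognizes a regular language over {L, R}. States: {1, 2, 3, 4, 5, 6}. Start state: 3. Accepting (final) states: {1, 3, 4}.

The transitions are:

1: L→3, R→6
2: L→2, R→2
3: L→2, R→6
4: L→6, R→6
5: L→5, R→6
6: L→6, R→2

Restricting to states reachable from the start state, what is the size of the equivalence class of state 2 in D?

States {1,4,5} cannot be reached from the start state, so discard them.
Start with accepting vs non-accepting: {3} | {2,6}.
Stable partition: {3} | {2,6} — 2 equivalence classes.
State 2 belongs to the block {2,6}, which has 2 states.

2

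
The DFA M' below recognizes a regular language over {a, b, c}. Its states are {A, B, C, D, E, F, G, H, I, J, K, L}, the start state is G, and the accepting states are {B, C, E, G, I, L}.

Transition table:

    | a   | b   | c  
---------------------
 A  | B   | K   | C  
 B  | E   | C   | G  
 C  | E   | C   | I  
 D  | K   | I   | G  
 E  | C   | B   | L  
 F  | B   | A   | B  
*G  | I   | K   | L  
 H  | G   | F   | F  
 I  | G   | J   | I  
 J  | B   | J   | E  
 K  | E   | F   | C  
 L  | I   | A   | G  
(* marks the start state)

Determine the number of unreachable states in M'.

Starting at G and following transitions, the reachable set is {A, B, C, E, F, G, I, J, K, L}. That leaves D, H unreachable — 2 in total.

2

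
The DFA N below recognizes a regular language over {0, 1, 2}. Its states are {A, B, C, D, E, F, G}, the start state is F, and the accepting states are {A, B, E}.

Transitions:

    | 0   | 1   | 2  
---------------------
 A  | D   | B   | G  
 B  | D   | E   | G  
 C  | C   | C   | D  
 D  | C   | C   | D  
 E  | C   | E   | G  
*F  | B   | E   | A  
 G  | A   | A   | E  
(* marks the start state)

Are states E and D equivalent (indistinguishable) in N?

All states are reachable from the start state.
P0 = {A,B,E} | {C,D,F,G}.
Split {C,D,F,G} by δ(·,0) → {C,D} and {F,G}.
No further refinement is possible. Final partition (3 blocks): {A,B,E} | {C,D} | {F,G}.
E and D end up in different blocks, so they are distinguishable. For instance, the string 'ε' is accepted from only E.

No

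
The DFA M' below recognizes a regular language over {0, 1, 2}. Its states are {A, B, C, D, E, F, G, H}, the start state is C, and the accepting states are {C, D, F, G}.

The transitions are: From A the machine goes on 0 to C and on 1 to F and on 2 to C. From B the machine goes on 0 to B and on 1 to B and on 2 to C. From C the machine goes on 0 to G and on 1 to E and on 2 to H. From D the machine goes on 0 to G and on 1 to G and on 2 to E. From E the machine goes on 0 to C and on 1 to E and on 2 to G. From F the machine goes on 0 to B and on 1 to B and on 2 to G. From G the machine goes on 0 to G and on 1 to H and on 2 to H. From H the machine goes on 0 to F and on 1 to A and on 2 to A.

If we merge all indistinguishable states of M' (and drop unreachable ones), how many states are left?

First remove the unreachable states {D}; 7 states remain.
Start with accepting vs non-accepting: {C,F,G} | {A,B,E,H}.
Refine {C,F,G} on symbol 0: members go to different blocks, giving {C,G} and {F}.
Refine {A,B,E,H} on symbol 0: members go to different blocks, giving {A,E} and {B} and {H}.
Refine {C,G} on symbol 1: members go to different blocks, giving {C} and {G}.
On input 1, block {A,E} splits into {A} and {E}.
Stable partition: {C} | {A} | {F} | {B} | {H} | {G} | {E} — 7 equivalence classes.

7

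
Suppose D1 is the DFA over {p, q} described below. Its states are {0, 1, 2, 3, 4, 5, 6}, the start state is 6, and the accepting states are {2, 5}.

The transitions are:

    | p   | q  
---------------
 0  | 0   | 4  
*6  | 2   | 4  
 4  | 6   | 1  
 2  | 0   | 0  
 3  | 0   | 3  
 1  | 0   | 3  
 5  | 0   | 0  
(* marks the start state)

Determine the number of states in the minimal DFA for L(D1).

Reachable states from the start: {0,1,2,3,4,6}. Unreachable: {5} — drop them.
P0 = {2} | {0,1,3,4,6}.
Refine {0,1,3,4,6} on symbol p: members go to different blocks, giving {0,1,3,4} and {6}.
Refine {0,1,3,4} on symbol p: members go to different blocks, giving {0,1,3} and {4}.
On input q, block {0,1,3} splits into {1,3} and {0}.
Stable partition: {2} | {1,3} | {6} | {4} | {0} — 5 equivalence classes.

5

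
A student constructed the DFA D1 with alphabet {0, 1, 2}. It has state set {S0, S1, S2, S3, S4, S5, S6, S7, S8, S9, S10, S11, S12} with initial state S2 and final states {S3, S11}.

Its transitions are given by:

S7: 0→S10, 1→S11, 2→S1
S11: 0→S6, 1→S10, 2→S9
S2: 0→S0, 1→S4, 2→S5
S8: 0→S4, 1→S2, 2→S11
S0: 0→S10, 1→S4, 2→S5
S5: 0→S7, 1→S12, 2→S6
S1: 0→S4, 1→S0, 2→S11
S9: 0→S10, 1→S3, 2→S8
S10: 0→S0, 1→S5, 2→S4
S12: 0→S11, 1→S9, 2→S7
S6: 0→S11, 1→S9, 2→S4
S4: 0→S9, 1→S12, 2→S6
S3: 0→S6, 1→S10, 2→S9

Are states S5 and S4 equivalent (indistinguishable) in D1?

Yes

All states are reachable from the start state.
P0 = {S3,S11} | {S0,S1,S2,S4,S5,S6,S7,S8,S9,S10,S12}.
On input 0, block {S0,S1,S2,S4,S5,S6,S7,S8,S9,S10,S12} splits into {S0,S1,S2,S4,S5,S7,S8,S9,S10} and {S6,S12}.
Split {S0,S1,S2,S4,S5,S7,S8,S9,S10} by δ(·,1) → {S0,S1,S2,S8,S10} and {S4,S5} and {S7,S9}.
On input 0, block {S0,S1,S2,S8,S10} splits into {S0,S2,S10} and {S1,S8}.
Refine {S6,S12} on symbol 2: members go to different blocks, giving {S6} and {S12}.
The partition is now stable with 7 blocks: {S3,S11} | {S0,S2,S10} | {S6} | {S4,S5} | {S7,S9} | {S1,S8} | {S12}.
S5 and S4 lie in the same block of the stable partition, so they are equivalent — no string distinguishes them.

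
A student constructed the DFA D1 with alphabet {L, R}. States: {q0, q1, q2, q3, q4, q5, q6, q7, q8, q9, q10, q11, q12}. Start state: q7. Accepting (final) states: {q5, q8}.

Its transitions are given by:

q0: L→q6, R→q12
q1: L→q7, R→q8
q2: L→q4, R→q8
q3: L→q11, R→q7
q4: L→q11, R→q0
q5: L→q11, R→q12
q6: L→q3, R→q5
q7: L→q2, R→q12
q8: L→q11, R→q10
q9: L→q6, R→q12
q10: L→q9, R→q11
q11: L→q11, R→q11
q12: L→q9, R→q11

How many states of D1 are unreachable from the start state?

1

BFS from q7 reaches {q0, q2, q3, q4, q5, q6, q7, q8, q9, q10, q11, q12}; the 1 state(s) q1 are never visited.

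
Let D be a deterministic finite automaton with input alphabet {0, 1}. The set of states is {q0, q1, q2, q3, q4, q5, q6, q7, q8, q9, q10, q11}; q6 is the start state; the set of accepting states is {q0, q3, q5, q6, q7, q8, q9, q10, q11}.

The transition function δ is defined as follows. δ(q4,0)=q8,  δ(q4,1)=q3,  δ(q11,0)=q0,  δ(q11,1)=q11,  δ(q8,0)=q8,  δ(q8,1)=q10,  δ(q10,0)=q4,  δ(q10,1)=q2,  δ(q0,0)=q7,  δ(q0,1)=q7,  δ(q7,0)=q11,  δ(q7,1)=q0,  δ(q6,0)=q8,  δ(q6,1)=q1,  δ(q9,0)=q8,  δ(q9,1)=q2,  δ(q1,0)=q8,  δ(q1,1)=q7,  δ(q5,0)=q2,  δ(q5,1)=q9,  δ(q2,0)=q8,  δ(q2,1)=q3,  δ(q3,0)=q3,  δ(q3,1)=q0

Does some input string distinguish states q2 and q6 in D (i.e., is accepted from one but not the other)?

States {q5,q9} cannot be reached from the start state, so discard them.
Initial partition by acceptance: {q0,q3,q6,q7,q8,q10,q11} | {q1,q2,q4}.
On input 0, block {q0,q3,q6,q7,q8,q10,q11} splits into {q0,q3,q6,q7,q8,q11} and {q10}.
Refine {q0,q3,q6,q7,q8,q11} on symbol 1: members go to different blocks, giving {q0,q3,q7,q11} and {q6} and {q8}.
No further refinement is possible. Final partition (5 blocks): {q0,q3,q7,q11} | {q1,q2,q4} | {q10} | {q6} | {q8}.
q2 and q6 end up in different blocks, so they are distinguishable. For instance, the string 'ε' is accepted from only q6.

Yes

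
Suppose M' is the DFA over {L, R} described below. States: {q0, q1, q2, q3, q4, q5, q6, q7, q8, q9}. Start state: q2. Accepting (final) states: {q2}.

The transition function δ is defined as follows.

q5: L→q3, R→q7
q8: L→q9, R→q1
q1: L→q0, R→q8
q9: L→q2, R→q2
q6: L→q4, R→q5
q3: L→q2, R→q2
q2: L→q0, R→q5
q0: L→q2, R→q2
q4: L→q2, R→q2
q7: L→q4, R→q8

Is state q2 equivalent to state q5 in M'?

No

First remove the unreachable states {q6}; 9 states remain.
Initial partition by acceptance: {q2} | {q0,q1,q3,q4,q5,q7,q8,q9}.
Split {q0,q1,q3,q4,q5,q7,q8,q9} by δ(·,L) → {q0,q3,q4,q9} and {q1,q5,q7,q8}.
The partition is now stable with 3 blocks: {q2} | {q0,q3,q4,q9} | {q1,q5,q7,q8}.
q2 and q5 end up in different blocks, so they are distinguishable. For instance, the string 'ε' is accepted from only q2.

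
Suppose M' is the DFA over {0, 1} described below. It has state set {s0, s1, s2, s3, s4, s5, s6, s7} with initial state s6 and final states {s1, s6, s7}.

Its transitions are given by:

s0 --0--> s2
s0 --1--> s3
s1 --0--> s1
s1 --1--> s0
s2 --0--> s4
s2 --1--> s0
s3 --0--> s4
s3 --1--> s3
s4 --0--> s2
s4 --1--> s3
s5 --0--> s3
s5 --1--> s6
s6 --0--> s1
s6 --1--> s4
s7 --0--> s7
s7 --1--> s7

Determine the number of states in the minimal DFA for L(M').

Reachable states from the start: {s0,s1,s2,s3,s4,s6}. Unreachable: {s5,s7} — drop them.
Start with accepting vs non-accepting: {s1,s6} | {s0,s2,s3,s4}.
No further refinement is possible. Final partition (2 blocks): {s1,s6} | {s0,s2,s3,s4}.

2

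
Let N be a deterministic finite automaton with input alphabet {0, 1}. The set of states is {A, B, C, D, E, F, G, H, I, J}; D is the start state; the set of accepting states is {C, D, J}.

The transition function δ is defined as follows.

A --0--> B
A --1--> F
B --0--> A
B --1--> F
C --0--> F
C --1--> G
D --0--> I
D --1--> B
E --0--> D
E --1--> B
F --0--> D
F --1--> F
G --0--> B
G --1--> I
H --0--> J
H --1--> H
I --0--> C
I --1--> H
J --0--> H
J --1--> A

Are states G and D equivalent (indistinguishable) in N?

No

First remove the unreachable states {E}; 9 states remain.
Initial partition by acceptance: {C,D,J} | {A,B,F,G,H,I}.
On input 0, block {A,B,F,G,H,I} splits into {A,B,G} and {F,H,I}.
Stable partition: {C,D,J} | {A,B,G} | {F,H,I} — 3 equivalence classes.
G and D end up in different blocks, so they are distinguishable. For instance, the string 'ε' is accepted from only D.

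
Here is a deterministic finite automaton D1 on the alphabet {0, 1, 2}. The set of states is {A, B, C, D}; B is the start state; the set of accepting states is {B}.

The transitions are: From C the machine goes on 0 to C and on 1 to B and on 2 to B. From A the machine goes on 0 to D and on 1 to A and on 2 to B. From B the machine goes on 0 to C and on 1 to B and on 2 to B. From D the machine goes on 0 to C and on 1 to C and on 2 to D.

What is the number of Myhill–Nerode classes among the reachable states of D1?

2

Reachable states from the start: {B,C}. Unreachable: {A,D} — drop them.
Initial partition by acceptance: {B} | {C}.
No further refinement is possible. Final partition (2 blocks): {B} | {C}.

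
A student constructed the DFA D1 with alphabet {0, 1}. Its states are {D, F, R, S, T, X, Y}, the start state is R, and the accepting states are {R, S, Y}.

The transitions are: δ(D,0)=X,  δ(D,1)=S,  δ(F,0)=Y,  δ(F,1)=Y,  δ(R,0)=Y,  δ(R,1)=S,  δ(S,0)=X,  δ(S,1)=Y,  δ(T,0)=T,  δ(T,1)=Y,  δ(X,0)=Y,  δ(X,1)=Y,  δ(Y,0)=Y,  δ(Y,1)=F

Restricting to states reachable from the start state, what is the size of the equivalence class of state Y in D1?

States {D,T} cannot be reached from the start state, so discard them.
Start with accepting vs non-accepting: {R,S,Y} | {F,X}.
Split {R,S,Y} by δ(·,0) → {R,Y} and {S}.
Split {R,Y} by δ(·,1) → {R} and {Y}.
Stable partition: {R} | {F,X} | {S} | {Y} — 4 equivalence classes.
State Y belongs to the block {Y}, which has 1 states.

1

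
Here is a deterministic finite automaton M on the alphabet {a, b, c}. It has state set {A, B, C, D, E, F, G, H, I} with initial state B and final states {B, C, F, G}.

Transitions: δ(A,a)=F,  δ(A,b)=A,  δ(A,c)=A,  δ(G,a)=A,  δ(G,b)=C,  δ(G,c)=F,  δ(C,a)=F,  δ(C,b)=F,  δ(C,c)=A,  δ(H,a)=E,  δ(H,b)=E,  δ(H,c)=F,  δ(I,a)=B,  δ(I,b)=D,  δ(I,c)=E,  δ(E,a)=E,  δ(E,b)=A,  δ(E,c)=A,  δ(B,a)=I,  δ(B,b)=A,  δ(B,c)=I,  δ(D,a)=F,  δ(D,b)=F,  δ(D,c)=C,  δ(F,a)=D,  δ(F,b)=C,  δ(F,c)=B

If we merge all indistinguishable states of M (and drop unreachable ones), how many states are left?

7

Reachable states from the start: {A,B,C,D,E,F,I}. Unreachable: {G,H} — drop them.
P0 = {B,C,F} | {A,D,E,I}.
Refine {B,C,F} on symbol a: members go to different blocks, giving {B,F} and {C}.
Refine {B,F} on symbol b: members go to different blocks, giving {B} and {F}.
Refine {A,D,E,I} on symbol a: members go to different blocks, giving {A,D} and {E} and {I}.
Refine {A,D} on symbol b: members go to different blocks, giving {A} and {D}.
Stable partition: {B} | {A} | {C} | {F} | {E} | {I} | {D} — 7 equivalence classes.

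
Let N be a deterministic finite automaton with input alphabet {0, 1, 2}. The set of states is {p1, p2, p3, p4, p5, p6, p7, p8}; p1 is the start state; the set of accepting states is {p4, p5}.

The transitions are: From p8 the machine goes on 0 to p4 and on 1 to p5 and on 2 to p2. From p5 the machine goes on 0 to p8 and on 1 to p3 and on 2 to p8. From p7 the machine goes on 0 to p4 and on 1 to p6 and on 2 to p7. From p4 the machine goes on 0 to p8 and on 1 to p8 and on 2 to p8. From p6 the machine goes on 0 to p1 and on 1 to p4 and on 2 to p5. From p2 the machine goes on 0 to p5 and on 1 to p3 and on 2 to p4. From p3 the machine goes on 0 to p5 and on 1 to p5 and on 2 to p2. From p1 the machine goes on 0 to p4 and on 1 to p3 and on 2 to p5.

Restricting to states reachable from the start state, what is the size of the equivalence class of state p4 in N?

First remove the unreachable states {p6,p7}; 6 states remain.
Start with accepting vs non-accepting: {p4,p5} | {p1,p2,p3,p8}.
Refine {p1,p2,p3,p8} on symbol 1: members go to different blocks, giving {p1,p2} and {p3,p8}.
The partition is now stable with 3 blocks: {p4,p5} | {p1,p2} | {p3,p8}.
The equivalence class containing p4 is {p4,p5}, of size 2.

2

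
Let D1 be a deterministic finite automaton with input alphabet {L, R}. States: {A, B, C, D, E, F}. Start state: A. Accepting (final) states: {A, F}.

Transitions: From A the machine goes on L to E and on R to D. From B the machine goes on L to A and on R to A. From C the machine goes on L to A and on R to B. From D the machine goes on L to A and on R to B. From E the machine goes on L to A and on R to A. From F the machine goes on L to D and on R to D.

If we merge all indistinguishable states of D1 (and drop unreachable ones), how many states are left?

Reachable states from the start: {A,B,D,E}. Unreachable: {C,F} — drop them.
Start with accepting vs non-accepting: {A} | {B,D,E}.
On input R, block {B,D,E} splits into {B,E} and {D}.
The partition is now stable with 3 blocks: {A} | {B,E} | {D}.

3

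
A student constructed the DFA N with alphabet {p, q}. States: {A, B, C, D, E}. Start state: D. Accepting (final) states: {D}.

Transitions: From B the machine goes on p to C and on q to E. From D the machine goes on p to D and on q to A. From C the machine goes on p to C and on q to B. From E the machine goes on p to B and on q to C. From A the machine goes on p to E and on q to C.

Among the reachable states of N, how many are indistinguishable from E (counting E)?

Every state is reachable, so we keep all 5.
Initial partition by acceptance: {D} | {A,B,C,E}.
No further refinement is possible. Final partition (2 blocks): {D} | {A,B,C,E}.
The equivalence class containing E is {A,B,C,E}, of size 4.

4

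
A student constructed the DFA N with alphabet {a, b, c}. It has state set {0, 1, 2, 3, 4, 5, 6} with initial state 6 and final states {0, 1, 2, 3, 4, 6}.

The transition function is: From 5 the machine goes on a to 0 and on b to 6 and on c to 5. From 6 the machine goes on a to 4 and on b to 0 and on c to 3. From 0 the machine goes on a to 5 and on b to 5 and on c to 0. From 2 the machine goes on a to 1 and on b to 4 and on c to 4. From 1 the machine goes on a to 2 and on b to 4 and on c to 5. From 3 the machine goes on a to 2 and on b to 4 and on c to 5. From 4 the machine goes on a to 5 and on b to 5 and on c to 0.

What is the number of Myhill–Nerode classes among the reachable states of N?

All states are reachable from the start state.
Initial partition by acceptance: {0,1,2,3,4,6} | {5}.
On input a, block {0,1,2,3,4,6} splits into {1,2,3,6} and {0,4}.
Refine {1,2,3,6} on symbol a: members go to different blocks, giving {1,2,3} and {6}.
On input c, block {1,2,3} splits into {1,3} and {2}.
Stable partition: {1,3} | {5} | {0,4} | {6} | {2} — 5 equivalence classes.

5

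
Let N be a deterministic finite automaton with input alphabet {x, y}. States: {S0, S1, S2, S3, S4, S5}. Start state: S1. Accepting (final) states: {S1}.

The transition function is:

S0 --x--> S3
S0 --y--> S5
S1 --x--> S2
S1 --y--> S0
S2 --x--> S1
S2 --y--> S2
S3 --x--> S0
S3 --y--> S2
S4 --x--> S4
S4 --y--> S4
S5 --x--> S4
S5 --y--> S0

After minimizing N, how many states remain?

6

Every state is reachable, so we keep all 6.
Start with accepting vs non-accepting: {S1} | {S0,S2,S3,S4,S5}.
Refine {S0,S2,S3,S4,S5} on symbol x: members go to different blocks, giving {S0,S3,S4,S5} and {S2}.
On input y, block {S0,S3,S4,S5} splits into {S0,S4,S5} and {S3}.
Split {S0,S4,S5} by δ(·,x) → {S4,S5} and {S0}.
Refine {S4,S5} on symbol y: members go to different blocks, giving {S4} and {S5}.
Stable partition: {S1} | {S4} | {S2} | {S3} | {S0} | {S5} — 6 equivalence classes.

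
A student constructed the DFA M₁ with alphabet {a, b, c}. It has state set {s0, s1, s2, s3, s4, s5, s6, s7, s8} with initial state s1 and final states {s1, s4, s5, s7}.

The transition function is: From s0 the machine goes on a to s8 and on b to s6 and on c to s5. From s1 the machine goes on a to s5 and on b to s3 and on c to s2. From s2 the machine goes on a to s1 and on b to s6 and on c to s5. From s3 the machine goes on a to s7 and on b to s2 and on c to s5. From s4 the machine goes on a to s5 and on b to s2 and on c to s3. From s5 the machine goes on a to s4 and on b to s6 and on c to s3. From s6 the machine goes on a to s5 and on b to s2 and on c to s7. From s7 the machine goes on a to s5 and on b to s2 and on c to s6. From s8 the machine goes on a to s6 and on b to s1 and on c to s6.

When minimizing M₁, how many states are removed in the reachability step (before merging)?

BFS from s1 reaches {s1, s2, s3, s4, s5, s6, s7}; the 2 state(s) s0, s8 are never visited.

2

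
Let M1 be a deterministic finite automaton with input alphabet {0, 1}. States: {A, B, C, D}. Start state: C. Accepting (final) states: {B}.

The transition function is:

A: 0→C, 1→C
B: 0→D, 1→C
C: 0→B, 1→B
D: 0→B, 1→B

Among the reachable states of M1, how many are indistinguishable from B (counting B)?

First remove the unreachable states {A}; 3 states remain.
Initial partition by acceptance: {B} | {C,D}.
Stable partition: {B} | {C,D} — 2 equivalence classes.
State B belongs to the block {B}, which has 1 states.

1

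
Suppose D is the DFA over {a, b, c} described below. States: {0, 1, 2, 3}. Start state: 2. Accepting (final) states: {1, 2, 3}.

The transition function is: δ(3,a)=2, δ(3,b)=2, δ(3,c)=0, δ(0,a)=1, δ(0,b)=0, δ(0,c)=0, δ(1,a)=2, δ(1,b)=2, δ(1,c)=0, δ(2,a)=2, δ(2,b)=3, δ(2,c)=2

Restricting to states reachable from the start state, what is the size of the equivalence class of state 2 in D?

Every state is reachable, so we keep all 4.
P0 = {1,2,3} | {0}.
Refine {1,2,3} on symbol c: members go to different blocks, giving {1,3} and {2}.
The partition is now stable with 3 blocks: {1,3} | {0} | {2}.
The equivalence class containing 2 is {2}, of size 1.

1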